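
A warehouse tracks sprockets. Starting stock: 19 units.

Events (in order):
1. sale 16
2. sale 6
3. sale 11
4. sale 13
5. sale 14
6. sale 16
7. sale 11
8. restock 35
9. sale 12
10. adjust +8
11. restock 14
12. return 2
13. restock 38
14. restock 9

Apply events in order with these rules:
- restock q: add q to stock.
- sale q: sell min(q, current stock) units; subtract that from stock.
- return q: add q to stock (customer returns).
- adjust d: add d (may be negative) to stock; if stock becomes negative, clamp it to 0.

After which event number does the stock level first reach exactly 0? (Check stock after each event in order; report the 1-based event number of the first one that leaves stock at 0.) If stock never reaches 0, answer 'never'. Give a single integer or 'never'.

Processing events:
Start: stock = 19
  Event 1 (sale 16): sell min(16,19)=16. stock: 19 - 16 = 3. total_sold = 16
  Event 2 (sale 6): sell min(6,3)=3. stock: 3 - 3 = 0. total_sold = 19
  Event 3 (sale 11): sell min(11,0)=0. stock: 0 - 0 = 0. total_sold = 19
  Event 4 (sale 13): sell min(13,0)=0. stock: 0 - 0 = 0. total_sold = 19
  Event 5 (sale 14): sell min(14,0)=0. stock: 0 - 0 = 0. total_sold = 19
  Event 6 (sale 16): sell min(16,0)=0. stock: 0 - 0 = 0. total_sold = 19
  Event 7 (sale 11): sell min(11,0)=0. stock: 0 - 0 = 0. total_sold = 19
  Event 8 (restock 35): 0 + 35 = 35
  Event 9 (sale 12): sell min(12,35)=12. stock: 35 - 12 = 23. total_sold = 31
  Event 10 (adjust +8): 23 + 8 = 31
  Event 11 (restock 14): 31 + 14 = 45
  Event 12 (return 2): 45 + 2 = 47
  Event 13 (restock 38): 47 + 38 = 85
  Event 14 (restock 9): 85 + 9 = 94
Final: stock = 94, total_sold = 31

First zero at event 2.

Answer: 2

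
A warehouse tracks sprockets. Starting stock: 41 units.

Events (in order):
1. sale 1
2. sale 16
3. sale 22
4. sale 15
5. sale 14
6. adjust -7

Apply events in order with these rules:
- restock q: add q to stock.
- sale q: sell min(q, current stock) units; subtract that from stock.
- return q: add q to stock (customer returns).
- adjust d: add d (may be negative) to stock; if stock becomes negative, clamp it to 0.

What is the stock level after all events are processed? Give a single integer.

Answer: 0

Derivation:
Processing events:
Start: stock = 41
  Event 1 (sale 1): sell min(1,41)=1. stock: 41 - 1 = 40. total_sold = 1
  Event 2 (sale 16): sell min(16,40)=16. stock: 40 - 16 = 24. total_sold = 17
  Event 3 (sale 22): sell min(22,24)=22. stock: 24 - 22 = 2. total_sold = 39
  Event 4 (sale 15): sell min(15,2)=2. stock: 2 - 2 = 0. total_sold = 41
  Event 5 (sale 14): sell min(14,0)=0. stock: 0 - 0 = 0. total_sold = 41
  Event 6 (adjust -7): 0 + -7 = 0 (clamped to 0)
Final: stock = 0, total_sold = 41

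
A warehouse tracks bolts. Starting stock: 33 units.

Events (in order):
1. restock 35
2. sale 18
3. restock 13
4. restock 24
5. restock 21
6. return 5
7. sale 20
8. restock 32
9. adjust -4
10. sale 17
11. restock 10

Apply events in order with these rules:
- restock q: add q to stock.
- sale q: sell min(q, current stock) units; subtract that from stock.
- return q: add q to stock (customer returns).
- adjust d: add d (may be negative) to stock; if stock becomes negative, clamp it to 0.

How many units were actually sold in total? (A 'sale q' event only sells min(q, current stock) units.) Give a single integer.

Answer: 55

Derivation:
Processing events:
Start: stock = 33
  Event 1 (restock 35): 33 + 35 = 68
  Event 2 (sale 18): sell min(18,68)=18. stock: 68 - 18 = 50. total_sold = 18
  Event 3 (restock 13): 50 + 13 = 63
  Event 4 (restock 24): 63 + 24 = 87
  Event 5 (restock 21): 87 + 21 = 108
  Event 6 (return 5): 108 + 5 = 113
  Event 7 (sale 20): sell min(20,113)=20. stock: 113 - 20 = 93. total_sold = 38
  Event 8 (restock 32): 93 + 32 = 125
  Event 9 (adjust -4): 125 + -4 = 121
  Event 10 (sale 17): sell min(17,121)=17. stock: 121 - 17 = 104. total_sold = 55
  Event 11 (restock 10): 104 + 10 = 114
Final: stock = 114, total_sold = 55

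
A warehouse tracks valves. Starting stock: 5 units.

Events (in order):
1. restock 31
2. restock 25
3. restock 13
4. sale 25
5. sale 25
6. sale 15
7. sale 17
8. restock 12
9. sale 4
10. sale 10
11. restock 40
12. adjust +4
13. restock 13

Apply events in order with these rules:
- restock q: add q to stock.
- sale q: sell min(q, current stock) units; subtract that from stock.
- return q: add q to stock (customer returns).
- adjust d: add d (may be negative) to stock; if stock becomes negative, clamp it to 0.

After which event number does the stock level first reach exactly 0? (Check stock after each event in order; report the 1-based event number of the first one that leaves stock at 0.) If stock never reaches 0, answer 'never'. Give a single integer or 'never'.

Processing events:
Start: stock = 5
  Event 1 (restock 31): 5 + 31 = 36
  Event 2 (restock 25): 36 + 25 = 61
  Event 3 (restock 13): 61 + 13 = 74
  Event 4 (sale 25): sell min(25,74)=25. stock: 74 - 25 = 49. total_sold = 25
  Event 5 (sale 25): sell min(25,49)=25. stock: 49 - 25 = 24. total_sold = 50
  Event 6 (sale 15): sell min(15,24)=15. stock: 24 - 15 = 9. total_sold = 65
  Event 7 (sale 17): sell min(17,9)=9. stock: 9 - 9 = 0. total_sold = 74
  Event 8 (restock 12): 0 + 12 = 12
  Event 9 (sale 4): sell min(4,12)=4. stock: 12 - 4 = 8. total_sold = 78
  Event 10 (sale 10): sell min(10,8)=8. stock: 8 - 8 = 0. total_sold = 86
  Event 11 (restock 40): 0 + 40 = 40
  Event 12 (adjust +4): 40 + 4 = 44
  Event 13 (restock 13): 44 + 13 = 57
Final: stock = 57, total_sold = 86

First zero at event 7.

Answer: 7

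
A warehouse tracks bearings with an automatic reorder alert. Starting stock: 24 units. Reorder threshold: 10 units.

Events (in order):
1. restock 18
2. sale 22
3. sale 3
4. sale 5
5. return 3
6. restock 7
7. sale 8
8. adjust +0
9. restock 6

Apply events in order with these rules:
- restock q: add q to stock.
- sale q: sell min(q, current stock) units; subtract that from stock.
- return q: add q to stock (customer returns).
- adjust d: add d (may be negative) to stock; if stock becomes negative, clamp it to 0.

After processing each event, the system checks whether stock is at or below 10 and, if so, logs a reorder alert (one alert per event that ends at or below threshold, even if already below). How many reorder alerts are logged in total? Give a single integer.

Answer: 0

Derivation:
Processing events:
Start: stock = 24
  Event 1 (restock 18): 24 + 18 = 42
  Event 2 (sale 22): sell min(22,42)=22. stock: 42 - 22 = 20. total_sold = 22
  Event 3 (sale 3): sell min(3,20)=3. stock: 20 - 3 = 17. total_sold = 25
  Event 4 (sale 5): sell min(5,17)=5. stock: 17 - 5 = 12. total_sold = 30
  Event 5 (return 3): 12 + 3 = 15
  Event 6 (restock 7): 15 + 7 = 22
  Event 7 (sale 8): sell min(8,22)=8. stock: 22 - 8 = 14. total_sold = 38
  Event 8 (adjust +0): 14 + 0 = 14
  Event 9 (restock 6): 14 + 6 = 20
Final: stock = 20, total_sold = 38

Checking against threshold 10:
  After event 1: stock=42 > 10
  After event 2: stock=20 > 10
  After event 3: stock=17 > 10
  After event 4: stock=12 > 10
  After event 5: stock=15 > 10
  After event 6: stock=22 > 10
  After event 7: stock=14 > 10
  After event 8: stock=14 > 10
  After event 9: stock=20 > 10
Alert events: []. Count = 0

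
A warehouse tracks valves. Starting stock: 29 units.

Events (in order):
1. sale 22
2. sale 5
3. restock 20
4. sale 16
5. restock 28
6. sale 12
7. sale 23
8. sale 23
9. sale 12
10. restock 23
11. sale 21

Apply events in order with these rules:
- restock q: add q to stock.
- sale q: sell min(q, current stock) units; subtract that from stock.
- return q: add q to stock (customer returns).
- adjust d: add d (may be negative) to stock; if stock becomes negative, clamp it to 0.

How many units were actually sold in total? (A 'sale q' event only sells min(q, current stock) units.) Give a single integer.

Answer: 98

Derivation:
Processing events:
Start: stock = 29
  Event 1 (sale 22): sell min(22,29)=22. stock: 29 - 22 = 7. total_sold = 22
  Event 2 (sale 5): sell min(5,7)=5. stock: 7 - 5 = 2. total_sold = 27
  Event 3 (restock 20): 2 + 20 = 22
  Event 4 (sale 16): sell min(16,22)=16. stock: 22 - 16 = 6. total_sold = 43
  Event 5 (restock 28): 6 + 28 = 34
  Event 6 (sale 12): sell min(12,34)=12. stock: 34 - 12 = 22. total_sold = 55
  Event 7 (sale 23): sell min(23,22)=22. stock: 22 - 22 = 0. total_sold = 77
  Event 8 (sale 23): sell min(23,0)=0. stock: 0 - 0 = 0. total_sold = 77
  Event 9 (sale 12): sell min(12,0)=0. stock: 0 - 0 = 0. total_sold = 77
  Event 10 (restock 23): 0 + 23 = 23
  Event 11 (sale 21): sell min(21,23)=21. stock: 23 - 21 = 2. total_sold = 98
Final: stock = 2, total_sold = 98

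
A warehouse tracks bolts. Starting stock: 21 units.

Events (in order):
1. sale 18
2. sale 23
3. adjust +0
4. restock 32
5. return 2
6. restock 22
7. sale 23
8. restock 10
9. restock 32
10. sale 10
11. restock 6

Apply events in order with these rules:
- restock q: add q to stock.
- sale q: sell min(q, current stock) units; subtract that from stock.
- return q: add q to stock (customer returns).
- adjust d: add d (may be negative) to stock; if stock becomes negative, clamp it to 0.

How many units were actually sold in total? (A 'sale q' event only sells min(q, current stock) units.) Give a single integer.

Processing events:
Start: stock = 21
  Event 1 (sale 18): sell min(18,21)=18. stock: 21 - 18 = 3. total_sold = 18
  Event 2 (sale 23): sell min(23,3)=3. stock: 3 - 3 = 0. total_sold = 21
  Event 3 (adjust +0): 0 + 0 = 0
  Event 4 (restock 32): 0 + 32 = 32
  Event 5 (return 2): 32 + 2 = 34
  Event 6 (restock 22): 34 + 22 = 56
  Event 7 (sale 23): sell min(23,56)=23. stock: 56 - 23 = 33. total_sold = 44
  Event 8 (restock 10): 33 + 10 = 43
  Event 9 (restock 32): 43 + 32 = 75
  Event 10 (sale 10): sell min(10,75)=10. stock: 75 - 10 = 65. total_sold = 54
  Event 11 (restock 6): 65 + 6 = 71
Final: stock = 71, total_sold = 54

Answer: 54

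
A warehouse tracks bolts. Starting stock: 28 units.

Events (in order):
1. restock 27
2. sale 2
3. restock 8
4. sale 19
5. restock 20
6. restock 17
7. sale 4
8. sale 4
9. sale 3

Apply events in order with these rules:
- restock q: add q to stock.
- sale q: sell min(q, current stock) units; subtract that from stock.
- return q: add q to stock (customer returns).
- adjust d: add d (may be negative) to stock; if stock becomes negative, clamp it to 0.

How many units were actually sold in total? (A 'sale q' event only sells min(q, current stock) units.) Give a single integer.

Answer: 32

Derivation:
Processing events:
Start: stock = 28
  Event 1 (restock 27): 28 + 27 = 55
  Event 2 (sale 2): sell min(2,55)=2. stock: 55 - 2 = 53. total_sold = 2
  Event 3 (restock 8): 53 + 8 = 61
  Event 4 (sale 19): sell min(19,61)=19. stock: 61 - 19 = 42. total_sold = 21
  Event 5 (restock 20): 42 + 20 = 62
  Event 6 (restock 17): 62 + 17 = 79
  Event 7 (sale 4): sell min(4,79)=4. stock: 79 - 4 = 75. total_sold = 25
  Event 8 (sale 4): sell min(4,75)=4. stock: 75 - 4 = 71. total_sold = 29
  Event 9 (sale 3): sell min(3,71)=3. stock: 71 - 3 = 68. total_sold = 32
Final: stock = 68, total_sold = 32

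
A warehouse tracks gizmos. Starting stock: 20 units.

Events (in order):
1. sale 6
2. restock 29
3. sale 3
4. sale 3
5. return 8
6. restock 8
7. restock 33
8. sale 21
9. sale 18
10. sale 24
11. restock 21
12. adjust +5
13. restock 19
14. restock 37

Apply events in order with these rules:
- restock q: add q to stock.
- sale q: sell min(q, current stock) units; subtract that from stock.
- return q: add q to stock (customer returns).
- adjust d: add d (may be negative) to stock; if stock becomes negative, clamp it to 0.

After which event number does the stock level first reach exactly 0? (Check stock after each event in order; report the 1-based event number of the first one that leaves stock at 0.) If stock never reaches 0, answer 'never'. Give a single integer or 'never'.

Processing events:
Start: stock = 20
  Event 1 (sale 6): sell min(6,20)=6. stock: 20 - 6 = 14. total_sold = 6
  Event 2 (restock 29): 14 + 29 = 43
  Event 3 (sale 3): sell min(3,43)=3. stock: 43 - 3 = 40. total_sold = 9
  Event 4 (sale 3): sell min(3,40)=3. stock: 40 - 3 = 37. total_sold = 12
  Event 5 (return 8): 37 + 8 = 45
  Event 6 (restock 8): 45 + 8 = 53
  Event 7 (restock 33): 53 + 33 = 86
  Event 8 (sale 21): sell min(21,86)=21. stock: 86 - 21 = 65. total_sold = 33
  Event 9 (sale 18): sell min(18,65)=18. stock: 65 - 18 = 47. total_sold = 51
  Event 10 (sale 24): sell min(24,47)=24. stock: 47 - 24 = 23. total_sold = 75
  Event 11 (restock 21): 23 + 21 = 44
  Event 12 (adjust +5): 44 + 5 = 49
  Event 13 (restock 19): 49 + 19 = 68
  Event 14 (restock 37): 68 + 37 = 105
Final: stock = 105, total_sold = 75

Stock never reaches 0.

Answer: never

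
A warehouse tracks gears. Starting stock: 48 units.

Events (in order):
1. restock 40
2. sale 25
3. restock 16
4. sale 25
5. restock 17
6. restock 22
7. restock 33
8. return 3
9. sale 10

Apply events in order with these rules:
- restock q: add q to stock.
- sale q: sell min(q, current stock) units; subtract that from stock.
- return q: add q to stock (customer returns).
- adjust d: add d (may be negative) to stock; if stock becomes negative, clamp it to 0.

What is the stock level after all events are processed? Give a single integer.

Answer: 119

Derivation:
Processing events:
Start: stock = 48
  Event 1 (restock 40): 48 + 40 = 88
  Event 2 (sale 25): sell min(25,88)=25. stock: 88 - 25 = 63. total_sold = 25
  Event 3 (restock 16): 63 + 16 = 79
  Event 4 (sale 25): sell min(25,79)=25. stock: 79 - 25 = 54. total_sold = 50
  Event 5 (restock 17): 54 + 17 = 71
  Event 6 (restock 22): 71 + 22 = 93
  Event 7 (restock 33): 93 + 33 = 126
  Event 8 (return 3): 126 + 3 = 129
  Event 9 (sale 10): sell min(10,129)=10. stock: 129 - 10 = 119. total_sold = 60
Final: stock = 119, total_sold = 60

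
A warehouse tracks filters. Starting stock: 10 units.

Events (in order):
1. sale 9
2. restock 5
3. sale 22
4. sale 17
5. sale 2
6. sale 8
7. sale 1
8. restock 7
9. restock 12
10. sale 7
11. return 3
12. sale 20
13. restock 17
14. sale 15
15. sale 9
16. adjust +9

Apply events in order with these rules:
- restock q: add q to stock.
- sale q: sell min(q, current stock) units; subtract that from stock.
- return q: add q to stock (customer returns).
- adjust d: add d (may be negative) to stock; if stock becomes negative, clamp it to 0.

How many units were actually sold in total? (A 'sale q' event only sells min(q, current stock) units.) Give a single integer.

Processing events:
Start: stock = 10
  Event 1 (sale 9): sell min(9,10)=9. stock: 10 - 9 = 1. total_sold = 9
  Event 2 (restock 5): 1 + 5 = 6
  Event 3 (sale 22): sell min(22,6)=6. stock: 6 - 6 = 0. total_sold = 15
  Event 4 (sale 17): sell min(17,0)=0. stock: 0 - 0 = 0. total_sold = 15
  Event 5 (sale 2): sell min(2,0)=0. stock: 0 - 0 = 0. total_sold = 15
  Event 6 (sale 8): sell min(8,0)=0. stock: 0 - 0 = 0. total_sold = 15
  Event 7 (sale 1): sell min(1,0)=0. stock: 0 - 0 = 0. total_sold = 15
  Event 8 (restock 7): 0 + 7 = 7
  Event 9 (restock 12): 7 + 12 = 19
  Event 10 (sale 7): sell min(7,19)=7. stock: 19 - 7 = 12. total_sold = 22
  Event 11 (return 3): 12 + 3 = 15
  Event 12 (sale 20): sell min(20,15)=15. stock: 15 - 15 = 0. total_sold = 37
  Event 13 (restock 17): 0 + 17 = 17
  Event 14 (sale 15): sell min(15,17)=15. stock: 17 - 15 = 2. total_sold = 52
  Event 15 (sale 9): sell min(9,2)=2. stock: 2 - 2 = 0. total_sold = 54
  Event 16 (adjust +9): 0 + 9 = 9
Final: stock = 9, total_sold = 54

Answer: 54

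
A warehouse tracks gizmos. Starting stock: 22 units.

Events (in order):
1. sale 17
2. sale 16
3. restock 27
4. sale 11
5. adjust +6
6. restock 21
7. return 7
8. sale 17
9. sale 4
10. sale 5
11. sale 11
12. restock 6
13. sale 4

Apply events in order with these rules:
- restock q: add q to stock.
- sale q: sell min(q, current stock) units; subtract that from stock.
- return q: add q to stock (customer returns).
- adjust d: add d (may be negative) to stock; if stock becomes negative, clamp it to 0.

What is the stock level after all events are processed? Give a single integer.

Answer: 15

Derivation:
Processing events:
Start: stock = 22
  Event 1 (sale 17): sell min(17,22)=17. stock: 22 - 17 = 5. total_sold = 17
  Event 2 (sale 16): sell min(16,5)=5. stock: 5 - 5 = 0. total_sold = 22
  Event 3 (restock 27): 0 + 27 = 27
  Event 4 (sale 11): sell min(11,27)=11. stock: 27 - 11 = 16. total_sold = 33
  Event 5 (adjust +6): 16 + 6 = 22
  Event 6 (restock 21): 22 + 21 = 43
  Event 7 (return 7): 43 + 7 = 50
  Event 8 (sale 17): sell min(17,50)=17. stock: 50 - 17 = 33. total_sold = 50
  Event 9 (sale 4): sell min(4,33)=4. stock: 33 - 4 = 29. total_sold = 54
  Event 10 (sale 5): sell min(5,29)=5. stock: 29 - 5 = 24. total_sold = 59
  Event 11 (sale 11): sell min(11,24)=11. stock: 24 - 11 = 13. total_sold = 70
  Event 12 (restock 6): 13 + 6 = 19
  Event 13 (sale 4): sell min(4,19)=4. stock: 19 - 4 = 15. total_sold = 74
Final: stock = 15, total_sold = 74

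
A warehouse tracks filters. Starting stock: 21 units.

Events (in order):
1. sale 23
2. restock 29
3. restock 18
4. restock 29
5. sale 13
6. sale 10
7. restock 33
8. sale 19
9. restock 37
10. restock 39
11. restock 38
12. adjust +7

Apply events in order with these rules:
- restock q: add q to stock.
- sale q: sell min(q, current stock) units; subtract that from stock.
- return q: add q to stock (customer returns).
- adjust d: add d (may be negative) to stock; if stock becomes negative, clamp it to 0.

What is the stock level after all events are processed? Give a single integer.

Processing events:
Start: stock = 21
  Event 1 (sale 23): sell min(23,21)=21. stock: 21 - 21 = 0. total_sold = 21
  Event 2 (restock 29): 0 + 29 = 29
  Event 3 (restock 18): 29 + 18 = 47
  Event 4 (restock 29): 47 + 29 = 76
  Event 5 (sale 13): sell min(13,76)=13. stock: 76 - 13 = 63. total_sold = 34
  Event 6 (sale 10): sell min(10,63)=10. stock: 63 - 10 = 53. total_sold = 44
  Event 7 (restock 33): 53 + 33 = 86
  Event 8 (sale 19): sell min(19,86)=19. stock: 86 - 19 = 67. total_sold = 63
  Event 9 (restock 37): 67 + 37 = 104
  Event 10 (restock 39): 104 + 39 = 143
  Event 11 (restock 38): 143 + 38 = 181
  Event 12 (adjust +7): 181 + 7 = 188
Final: stock = 188, total_sold = 63

Answer: 188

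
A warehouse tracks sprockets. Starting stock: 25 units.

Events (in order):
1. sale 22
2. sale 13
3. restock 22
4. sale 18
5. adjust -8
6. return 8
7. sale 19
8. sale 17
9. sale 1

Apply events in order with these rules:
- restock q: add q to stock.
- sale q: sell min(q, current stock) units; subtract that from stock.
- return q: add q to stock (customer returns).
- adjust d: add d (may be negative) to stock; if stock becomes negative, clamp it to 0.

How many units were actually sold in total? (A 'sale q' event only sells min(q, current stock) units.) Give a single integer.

Answer: 51

Derivation:
Processing events:
Start: stock = 25
  Event 1 (sale 22): sell min(22,25)=22. stock: 25 - 22 = 3. total_sold = 22
  Event 2 (sale 13): sell min(13,3)=3. stock: 3 - 3 = 0. total_sold = 25
  Event 3 (restock 22): 0 + 22 = 22
  Event 4 (sale 18): sell min(18,22)=18. stock: 22 - 18 = 4. total_sold = 43
  Event 5 (adjust -8): 4 + -8 = 0 (clamped to 0)
  Event 6 (return 8): 0 + 8 = 8
  Event 7 (sale 19): sell min(19,8)=8. stock: 8 - 8 = 0. total_sold = 51
  Event 8 (sale 17): sell min(17,0)=0. stock: 0 - 0 = 0. total_sold = 51
  Event 9 (sale 1): sell min(1,0)=0. stock: 0 - 0 = 0. total_sold = 51
Final: stock = 0, total_sold = 51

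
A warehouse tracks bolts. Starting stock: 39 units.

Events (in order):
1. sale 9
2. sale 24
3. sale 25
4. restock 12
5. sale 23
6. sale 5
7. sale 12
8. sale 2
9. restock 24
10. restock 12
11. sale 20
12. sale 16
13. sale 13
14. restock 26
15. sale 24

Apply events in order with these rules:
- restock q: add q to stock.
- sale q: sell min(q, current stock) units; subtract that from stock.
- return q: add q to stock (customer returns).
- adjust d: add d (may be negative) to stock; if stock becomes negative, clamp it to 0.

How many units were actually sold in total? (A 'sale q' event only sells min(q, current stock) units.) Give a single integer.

Answer: 111

Derivation:
Processing events:
Start: stock = 39
  Event 1 (sale 9): sell min(9,39)=9. stock: 39 - 9 = 30. total_sold = 9
  Event 2 (sale 24): sell min(24,30)=24. stock: 30 - 24 = 6. total_sold = 33
  Event 3 (sale 25): sell min(25,6)=6. stock: 6 - 6 = 0. total_sold = 39
  Event 4 (restock 12): 0 + 12 = 12
  Event 5 (sale 23): sell min(23,12)=12. stock: 12 - 12 = 0. total_sold = 51
  Event 6 (sale 5): sell min(5,0)=0. stock: 0 - 0 = 0. total_sold = 51
  Event 7 (sale 12): sell min(12,0)=0. stock: 0 - 0 = 0. total_sold = 51
  Event 8 (sale 2): sell min(2,0)=0. stock: 0 - 0 = 0. total_sold = 51
  Event 9 (restock 24): 0 + 24 = 24
  Event 10 (restock 12): 24 + 12 = 36
  Event 11 (sale 20): sell min(20,36)=20. stock: 36 - 20 = 16. total_sold = 71
  Event 12 (sale 16): sell min(16,16)=16. stock: 16 - 16 = 0. total_sold = 87
  Event 13 (sale 13): sell min(13,0)=0. stock: 0 - 0 = 0. total_sold = 87
  Event 14 (restock 26): 0 + 26 = 26
  Event 15 (sale 24): sell min(24,26)=24. stock: 26 - 24 = 2. total_sold = 111
Final: stock = 2, total_sold = 111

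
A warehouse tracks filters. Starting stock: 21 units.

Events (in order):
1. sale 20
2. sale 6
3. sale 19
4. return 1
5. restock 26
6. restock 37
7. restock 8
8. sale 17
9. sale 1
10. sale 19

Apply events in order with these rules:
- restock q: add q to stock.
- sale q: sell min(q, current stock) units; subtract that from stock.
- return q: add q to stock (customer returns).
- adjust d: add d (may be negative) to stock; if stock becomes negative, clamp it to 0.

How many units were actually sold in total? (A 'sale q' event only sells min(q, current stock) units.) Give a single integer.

Processing events:
Start: stock = 21
  Event 1 (sale 20): sell min(20,21)=20. stock: 21 - 20 = 1. total_sold = 20
  Event 2 (sale 6): sell min(6,1)=1. stock: 1 - 1 = 0. total_sold = 21
  Event 3 (sale 19): sell min(19,0)=0. stock: 0 - 0 = 0. total_sold = 21
  Event 4 (return 1): 0 + 1 = 1
  Event 5 (restock 26): 1 + 26 = 27
  Event 6 (restock 37): 27 + 37 = 64
  Event 7 (restock 8): 64 + 8 = 72
  Event 8 (sale 17): sell min(17,72)=17. stock: 72 - 17 = 55. total_sold = 38
  Event 9 (sale 1): sell min(1,55)=1. stock: 55 - 1 = 54. total_sold = 39
  Event 10 (sale 19): sell min(19,54)=19. stock: 54 - 19 = 35. total_sold = 58
Final: stock = 35, total_sold = 58

Answer: 58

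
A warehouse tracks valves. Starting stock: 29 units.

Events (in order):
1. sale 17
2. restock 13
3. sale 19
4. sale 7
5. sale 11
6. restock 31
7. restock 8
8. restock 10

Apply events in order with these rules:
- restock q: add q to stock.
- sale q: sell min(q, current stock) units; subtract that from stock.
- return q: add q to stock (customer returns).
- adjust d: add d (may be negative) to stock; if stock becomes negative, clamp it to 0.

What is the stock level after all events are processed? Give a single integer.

Answer: 49

Derivation:
Processing events:
Start: stock = 29
  Event 1 (sale 17): sell min(17,29)=17. stock: 29 - 17 = 12. total_sold = 17
  Event 2 (restock 13): 12 + 13 = 25
  Event 3 (sale 19): sell min(19,25)=19. stock: 25 - 19 = 6. total_sold = 36
  Event 4 (sale 7): sell min(7,6)=6. stock: 6 - 6 = 0. total_sold = 42
  Event 5 (sale 11): sell min(11,0)=0. stock: 0 - 0 = 0. total_sold = 42
  Event 6 (restock 31): 0 + 31 = 31
  Event 7 (restock 8): 31 + 8 = 39
  Event 8 (restock 10): 39 + 10 = 49
Final: stock = 49, total_sold = 42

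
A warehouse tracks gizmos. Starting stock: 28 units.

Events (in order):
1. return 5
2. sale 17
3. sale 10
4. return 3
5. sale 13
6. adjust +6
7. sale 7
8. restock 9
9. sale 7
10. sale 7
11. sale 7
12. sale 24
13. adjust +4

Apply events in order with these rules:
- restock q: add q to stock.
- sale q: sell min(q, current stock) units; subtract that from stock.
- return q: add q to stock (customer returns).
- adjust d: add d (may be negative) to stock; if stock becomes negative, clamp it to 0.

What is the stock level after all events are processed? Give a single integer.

Processing events:
Start: stock = 28
  Event 1 (return 5): 28 + 5 = 33
  Event 2 (sale 17): sell min(17,33)=17. stock: 33 - 17 = 16. total_sold = 17
  Event 3 (sale 10): sell min(10,16)=10. stock: 16 - 10 = 6. total_sold = 27
  Event 4 (return 3): 6 + 3 = 9
  Event 5 (sale 13): sell min(13,9)=9. stock: 9 - 9 = 0. total_sold = 36
  Event 6 (adjust +6): 0 + 6 = 6
  Event 7 (sale 7): sell min(7,6)=6. stock: 6 - 6 = 0. total_sold = 42
  Event 8 (restock 9): 0 + 9 = 9
  Event 9 (sale 7): sell min(7,9)=7. stock: 9 - 7 = 2. total_sold = 49
  Event 10 (sale 7): sell min(7,2)=2. stock: 2 - 2 = 0. total_sold = 51
  Event 11 (sale 7): sell min(7,0)=0. stock: 0 - 0 = 0. total_sold = 51
  Event 12 (sale 24): sell min(24,0)=0. stock: 0 - 0 = 0. total_sold = 51
  Event 13 (adjust +4): 0 + 4 = 4
Final: stock = 4, total_sold = 51

Answer: 4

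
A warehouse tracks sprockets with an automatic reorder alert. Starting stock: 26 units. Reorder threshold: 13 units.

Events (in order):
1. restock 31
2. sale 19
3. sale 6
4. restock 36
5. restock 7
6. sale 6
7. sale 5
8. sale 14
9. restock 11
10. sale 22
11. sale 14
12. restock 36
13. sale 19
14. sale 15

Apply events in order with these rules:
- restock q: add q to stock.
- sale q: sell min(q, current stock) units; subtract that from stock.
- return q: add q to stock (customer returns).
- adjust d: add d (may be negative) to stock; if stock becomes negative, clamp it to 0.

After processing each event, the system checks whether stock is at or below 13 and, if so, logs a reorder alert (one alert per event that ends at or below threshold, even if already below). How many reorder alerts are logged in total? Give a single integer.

Processing events:
Start: stock = 26
  Event 1 (restock 31): 26 + 31 = 57
  Event 2 (sale 19): sell min(19,57)=19. stock: 57 - 19 = 38. total_sold = 19
  Event 3 (sale 6): sell min(6,38)=6. stock: 38 - 6 = 32. total_sold = 25
  Event 4 (restock 36): 32 + 36 = 68
  Event 5 (restock 7): 68 + 7 = 75
  Event 6 (sale 6): sell min(6,75)=6. stock: 75 - 6 = 69. total_sold = 31
  Event 7 (sale 5): sell min(5,69)=5. stock: 69 - 5 = 64. total_sold = 36
  Event 8 (sale 14): sell min(14,64)=14. stock: 64 - 14 = 50. total_sold = 50
  Event 9 (restock 11): 50 + 11 = 61
  Event 10 (sale 22): sell min(22,61)=22. stock: 61 - 22 = 39. total_sold = 72
  Event 11 (sale 14): sell min(14,39)=14. stock: 39 - 14 = 25. total_sold = 86
  Event 12 (restock 36): 25 + 36 = 61
  Event 13 (sale 19): sell min(19,61)=19. stock: 61 - 19 = 42. total_sold = 105
  Event 14 (sale 15): sell min(15,42)=15. stock: 42 - 15 = 27. total_sold = 120
Final: stock = 27, total_sold = 120

Checking against threshold 13:
  After event 1: stock=57 > 13
  After event 2: stock=38 > 13
  After event 3: stock=32 > 13
  After event 4: stock=68 > 13
  After event 5: stock=75 > 13
  After event 6: stock=69 > 13
  After event 7: stock=64 > 13
  After event 8: stock=50 > 13
  After event 9: stock=61 > 13
  After event 10: stock=39 > 13
  After event 11: stock=25 > 13
  After event 12: stock=61 > 13
  After event 13: stock=42 > 13
  After event 14: stock=27 > 13
Alert events: []. Count = 0

Answer: 0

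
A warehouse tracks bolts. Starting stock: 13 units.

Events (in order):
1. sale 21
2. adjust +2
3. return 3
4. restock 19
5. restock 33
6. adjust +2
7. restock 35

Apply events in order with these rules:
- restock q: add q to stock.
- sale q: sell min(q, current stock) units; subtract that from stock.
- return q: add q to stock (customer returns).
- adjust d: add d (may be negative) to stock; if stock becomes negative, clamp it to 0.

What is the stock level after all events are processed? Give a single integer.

Answer: 94

Derivation:
Processing events:
Start: stock = 13
  Event 1 (sale 21): sell min(21,13)=13. stock: 13 - 13 = 0. total_sold = 13
  Event 2 (adjust +2): 0 + 2 = 2
  Event 3 (return 3): 2 + 3 = 5
  Event 4 (restock 19): 5 + 19 = 24
  Event 5 (restock 33): 24 + 33 = 57
  Event 6 (adjust +2): 57 + 2 = 59
  Event 7 (restock 35): 59 + 35 = 94
Final: stock = 94, total_sold = 13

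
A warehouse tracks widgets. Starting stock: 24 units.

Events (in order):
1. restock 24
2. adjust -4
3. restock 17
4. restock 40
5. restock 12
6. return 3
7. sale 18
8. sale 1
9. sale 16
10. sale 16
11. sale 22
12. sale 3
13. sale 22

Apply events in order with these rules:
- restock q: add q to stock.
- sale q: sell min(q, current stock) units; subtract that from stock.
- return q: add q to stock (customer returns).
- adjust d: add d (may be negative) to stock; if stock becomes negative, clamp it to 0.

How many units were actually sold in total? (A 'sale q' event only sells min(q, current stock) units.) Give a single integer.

Processing events:
Start: stock = 24
  Event 1 (restock 24): 24 + 24 = 48
  Event 2 (adjust -4): 48 + -4 = 44
  Event 3 (restock 17): 44 + 17 = 61
  Event 4 (restock 40): 61 + 40 = 101
  Event 5 (restock 12): 101 + 12 = 113
  Event 6 (return 3): 113 + 3 = 116
  Event 7 (sale 18): sell min(18,116)=18. stock: 116 - 18 = 98. total_sold = 18
  Event 8 (sale 1): sell min(1,98)=1. stock: 98 - 1 = 97. total_sold = 19
  Event 9 (sale 16): sell min(16,97)=16. stock: 97 - 16 = 81. total_sold = 35
  Event 10 (sale 16): sell min(16,81)=16. stock: 81 - 16 = 65. total_sold = 51
  Event 11 (sale 22): sell min(22,65)=22. stock: 65 - 22 = 43. total_sold = 73
  Event 12 (sale 3): sell min(3,43)=3. stock: 43 - 3 = 40. total_sold = 76
  Event 13 (sale 22): sell min(22,40)=22. stock: 40 - 22 = 18. total_sold = 98
Final: stock = 18, total_sold = 98

Answer: 98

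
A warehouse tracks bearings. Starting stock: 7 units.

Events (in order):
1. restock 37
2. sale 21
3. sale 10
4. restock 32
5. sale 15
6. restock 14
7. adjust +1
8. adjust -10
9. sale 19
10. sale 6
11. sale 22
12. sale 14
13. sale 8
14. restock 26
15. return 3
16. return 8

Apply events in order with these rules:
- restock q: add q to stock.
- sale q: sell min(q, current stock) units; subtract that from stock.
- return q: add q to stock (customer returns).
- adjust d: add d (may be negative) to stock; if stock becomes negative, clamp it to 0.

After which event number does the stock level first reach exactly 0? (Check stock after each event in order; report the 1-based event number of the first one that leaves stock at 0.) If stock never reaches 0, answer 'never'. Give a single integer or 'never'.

Processing events:
Start: stock = 7
  Event 1 (restock 37): 7 + 37 = 44
  Event 2 (sale 21): sell min(21,44)=21. stock: 44 - 21 = 23. total_sold = 21
  Event 3 (sale 10): sell min(10,23)=10. stock: 23 - 10 = 13. total_sold = 31
  Event 4 (restock 32): 13 + 32 = 45
  Event 5 (sale 15): sell min(15,45)=15. stock: 45 - 15 = 30. total_sold = 46
  Event 6 (restock 14): 30 + 14 = 44
  Event 7 (adjust +1): 44 + 1 = 45
  Event 8 (adjust -10): 45 + -10 = 35
  Event 9 (sale 19): sell min(19,35)=19. stock: 35 - 19 = 16. total_sold = 65
  Event 10 (sale 6): sell min(6,16)=6. stock: 16 - 6 = 10. total_sold = 71
  Event 11 (sale 22): sell min(22,10)=10. stock: 10 - 10 = 0. total_sold = 81
  Event 12 (sale 14): sell min(14,0)=0. stock: 0 - 0 = 0. total_sold = 81
  Event 13 (sale 8): sell min(8,0)=0. stock: 0 - 0 = 0. total_sold = 81
  Event 14 (restock 26): 0 + 26 = 26
  Event 15 (return 3): 26 + 3 = 29
  Event 16 (return 8): 29 + 8 = 37
Final: stock = 37, total_sold = 81

First zero at event 11.

Answer: 11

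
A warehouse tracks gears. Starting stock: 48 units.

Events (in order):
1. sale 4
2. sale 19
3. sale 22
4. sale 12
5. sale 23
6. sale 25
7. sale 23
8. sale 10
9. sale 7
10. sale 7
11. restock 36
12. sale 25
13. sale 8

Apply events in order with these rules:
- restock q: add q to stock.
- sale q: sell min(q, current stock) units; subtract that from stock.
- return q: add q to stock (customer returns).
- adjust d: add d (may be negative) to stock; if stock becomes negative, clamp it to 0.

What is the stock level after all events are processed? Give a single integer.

Processing events:
Start: stock = 48
  Event 1 (sale 4): sell min(4,48)=4. stock: 48 - 4 = 44. total_sold = 4
  Event 2 (sale 19): sell min(19,44)=19. stock: 44 - 19 = 25. total_sold = 23
  Event 3 (sale 22): sell min(22,25)=22. stock: 25 - 22 = 3. total_sold = 45
  Event 4 (sale 12): sell min(12,3)=3. stock: 3 - 3 = 0. total_sold = 48
  Event 5 (sale 23): sell min(23,0)=0. stock: 0 - 0 = 0. total_sold = 48
  Event 6 (sale 25): sell min(25,0)=0. stock: 0 - 0 = 0. total_sold = 48
  Event 7 (sale 23): sell min(23,0)=0. stock: 0 - 0 = 0. total_sold = 48
  Event 8 (sale 10): sell min(10,0)=0. stock: 0 - 0 = 0. total_sold = 48
  Event 9 (sale 7): sell min(7,0)=0. stock: 0 - 0 = 0. total_sold = 48
  Event 10 (sale 7): sell min(7,0)=0. stock: 0 - 0 = 0. total_sold = 48
  Event 11 (restock 36): 0 + 36 = 36
  Event 12 (sale 25): sell min(25,36)=25. stock: 36 - 25 = 11. total_sold = 73
  Event 13 (sale 8): sell min(8,11)=8. stock: 11 - 8 = 3. total_sold = 81
Final: stock = 3, total_sold = 81

Answer: 3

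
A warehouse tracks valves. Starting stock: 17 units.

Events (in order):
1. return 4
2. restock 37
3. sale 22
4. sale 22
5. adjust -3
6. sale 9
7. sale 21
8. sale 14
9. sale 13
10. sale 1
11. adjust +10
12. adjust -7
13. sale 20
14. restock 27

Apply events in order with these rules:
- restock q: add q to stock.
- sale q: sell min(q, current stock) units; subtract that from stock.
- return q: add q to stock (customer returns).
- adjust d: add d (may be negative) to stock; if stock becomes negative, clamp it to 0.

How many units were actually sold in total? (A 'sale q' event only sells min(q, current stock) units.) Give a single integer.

Answer: 58

Derivation:
Processing events:
Start: stock = 17
  Event 1 (return 4): 17 + 4 = 21
  Event 2 (restock 37): 21 + 37 = 58
  Event 3 (sale 22): sell min(22,58)=22. stock: 58 - 22 = 36. total_sold = 22
  Event 4 (sale 22): sell min(22,36)=22. stock: 36 - 22 = 14. total_sold = 44
  Event 5 (adjust -3): 14 + -3 = 11
  Event 6 (sale 9): sell min(9,11)=9. stock: 11 - 9 = 2. total_sold = 53
  Event 7 (sale 21): sell min(21,2)=2. stock: 2 - 2 = 0. total_sold = 55
  Event 8 (sale 14): sell min(14,0)=0. stock: 0 - 0 = 0. total_sold = 55
  Event 9 (sale 13): sell min(13,0)=0. stock: 0 - 0 = 0. total_sold = 55
  Event 10 (sale 1): sell min(1,0)=0. stock: 0 - 0 = 0. total_sold = 55
  Event 11 (adjust +10): 0 + 10 = 10
  Event 12 (adjust -7): 10 + -7 = 3
  Event 13 (sale 20): sell min(20,3)=3. stock: 3 - 3 = 0. total_sold = 58
  Event 14 (restock 27): 0 + 27 = 27
Final: stock = 27, total_sold = 58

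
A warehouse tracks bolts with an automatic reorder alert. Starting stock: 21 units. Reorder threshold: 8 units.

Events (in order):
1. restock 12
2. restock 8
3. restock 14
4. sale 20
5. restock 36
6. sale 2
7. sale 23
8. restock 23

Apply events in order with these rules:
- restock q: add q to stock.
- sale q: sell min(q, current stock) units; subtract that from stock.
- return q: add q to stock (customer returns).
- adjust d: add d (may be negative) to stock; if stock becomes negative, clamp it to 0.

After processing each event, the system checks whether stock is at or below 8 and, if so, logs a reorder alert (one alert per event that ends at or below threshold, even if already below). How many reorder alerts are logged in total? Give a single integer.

Answer: 0

Derivation:
Processing events:
Start: stock = 21
  Event 1 (restock 12): 21 + 12 = 33
  Event 2 (restock 8): 33 + 8 = 41
  Event 3 (restock 14): 41 + 14 = 55
  Event 4 (sale 20): sell min(20,55)=20. stock: 55 - 20 = 35. total_sold = 20
  Event 5 (restock 36): 35 + 36 = 71
  Event 6 (sale 2): sell min(2,71)=2. stock: 71 - 2 = 69. total_sold = 22
  Event 7 (sale 23): sell min(23,69)=23. stock: 69 - 23 = 46. total_sold = 45
  Event 8 (restock 23): 46 + 23 = 69
Final: stock = 69, total_sold = 45

Checking against threshold 8:
  After event 1: stock=33 > 8
  After event 2: stock=41 > 8
  After event 3: stock=55 > 8
  After event 4: stock=35 > 8
  After event 5: stock=71 > 8
  After event 6: stock=69 > 8
  After event 7: stock=46 > 8
  After event 8: stock=69 > 8
Alert events: []. Count = 0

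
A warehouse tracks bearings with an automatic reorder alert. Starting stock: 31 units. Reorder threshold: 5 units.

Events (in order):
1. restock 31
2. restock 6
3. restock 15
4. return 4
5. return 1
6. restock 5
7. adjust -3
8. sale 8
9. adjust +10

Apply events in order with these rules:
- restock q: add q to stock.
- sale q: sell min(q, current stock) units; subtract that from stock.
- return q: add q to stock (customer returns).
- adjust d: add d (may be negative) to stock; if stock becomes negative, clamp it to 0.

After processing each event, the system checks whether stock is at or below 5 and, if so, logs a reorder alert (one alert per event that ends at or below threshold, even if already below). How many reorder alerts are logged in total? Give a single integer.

Processing events:
Start: stock = 31
  Event 1 (restock 31): 31 + 31 = 62
  Event 2 (restock 6): 62 + 6 = 68
  Event 3 (restock 15): 68 + 15 = 83
  Event 4 (return 4): 83 + 4 = 87
  Event 5 (return 1): 87 + 1 = 88
  Event 6 (restock 5): 88 + 5 = 93
  Event 7 (adjust -3): 93 + -3 = 90
  Event 8 (sale 8): sell min(8,90)=8. stock: 90 - 8 = 82. total_sold = 8
  Event 9 (adjust +10): 82 + 10 = 92
Final: stock = 92, total_sold = 8

Checking against threshold 5:
  After event 1: stock=62 > 5
  After event 2: stock=68 > 5
  After event 3: stock=83 > 5
  After event 4: stock=87 > 5
  After event 5: stock=88 > 5
  After event 6: stock=93 > 5
  After event 7: stock=90 > 5
  After event 8: stock=82 > 5
  After event 9: stock=92 > 5
Alert events: []. Count = 0

Answer: 0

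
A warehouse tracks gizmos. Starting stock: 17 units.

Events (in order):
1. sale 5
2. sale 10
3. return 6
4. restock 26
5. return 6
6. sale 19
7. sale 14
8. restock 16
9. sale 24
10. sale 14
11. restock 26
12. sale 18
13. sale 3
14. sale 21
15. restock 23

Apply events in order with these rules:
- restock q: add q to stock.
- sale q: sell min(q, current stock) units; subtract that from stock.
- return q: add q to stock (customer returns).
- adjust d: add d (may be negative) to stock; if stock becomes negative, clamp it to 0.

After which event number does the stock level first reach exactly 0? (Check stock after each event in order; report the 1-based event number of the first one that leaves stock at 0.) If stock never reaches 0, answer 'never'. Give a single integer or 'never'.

Answer: 9

Derivation:
Processing events:
Start: stock = 17
  Event 1 (sale 5): sell min(5,17)=5. stock: 17 - 5 = 12. total_sold = 5
  Event 2 (sale 10): sell min(10,12)=10. stock: 12 - 10 = 2. total_sold = 15
  Event 3 (return 6): 2 + 6 = 8
  Event 4 (restock 26): 8 + 26 = 34
  Event 5 (return 6): 34 + 6 = 40
  Event 6 (sale 19): sell min(19,40)=19. stock: 40 - 19 = 21. total_sold = 34
  Event 7 (sale 14): sell min(14,21)=14. stock: 21 - 14 = 7. total_sold = 48
  Event 8 (restock 16): 7 + 16 = 23
  Event 9 (sale 24): sell min(24,23)=23. stock: 23 - 23 = 0. total_sold = 71
  Event 10 (sale 14): sell min(14,0)=0. stock: 0 - 0 = 0. total_sold = 71
  Event 11 (restock 26): 0 + 26 = 26
  Event 12 (sale 18): sell min(18,26)=18. stock: 26 - 18 = 8. total_sold = 89
  Event 13 (sale 3): sell min(3,8)=3. stock: 8 - 3 = 5. total_sold = 92
  Event 14 (sale 21): sell min(21,5)=5. stock: 5 - 5 = 0. total_sold = 97
  Event 15 (restock 23): 0 + 23 = 23
Final: stock = 23, total_sold = 97

First zero at event 9.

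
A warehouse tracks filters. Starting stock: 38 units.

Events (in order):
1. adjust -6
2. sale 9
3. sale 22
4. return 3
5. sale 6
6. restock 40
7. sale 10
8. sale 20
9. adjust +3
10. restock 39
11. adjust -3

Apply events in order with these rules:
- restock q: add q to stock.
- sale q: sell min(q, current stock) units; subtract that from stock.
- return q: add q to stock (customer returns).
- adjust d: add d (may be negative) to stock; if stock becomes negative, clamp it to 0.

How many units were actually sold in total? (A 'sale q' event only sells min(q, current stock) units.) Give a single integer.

Processing events:
Start: stock = 38
  Event 1 (adjust -6): 38 + -6 = 32
  Event 2 (sale 9): sell min(9,32)=9. stock: 32 - 9 = 23. total_sold = 9
  Event 3 (sale 22): sell min(22,23)=22. stock: 23 - 22 = 1. total_sold = 31
  Event 4 (return 3): 1 + 3 = 4
  Event 5 (sale 6): sell min(6,4)=4. stock: 4 - 4 = 0. total_sold = 35
  Event 6 (restock 40): 0 + 40 = 40
  Event 7 (sale 10): sell min(10,40)=10. stock: 40 - 10 = 30. total_sold = 45
  Event 8 (sale 20): sell min(20,30)=20. stock: 30 - 20 = 10. total_sold = 65
  Event 9 (adjust +3): 10 + 3 = 13
  Event 10 (restock 39): 13 + 39 = 52
  Event 11 (adjust -3): 52 + -3 = 49
Final: stock = 49, total_sold = 65

Answer: 65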